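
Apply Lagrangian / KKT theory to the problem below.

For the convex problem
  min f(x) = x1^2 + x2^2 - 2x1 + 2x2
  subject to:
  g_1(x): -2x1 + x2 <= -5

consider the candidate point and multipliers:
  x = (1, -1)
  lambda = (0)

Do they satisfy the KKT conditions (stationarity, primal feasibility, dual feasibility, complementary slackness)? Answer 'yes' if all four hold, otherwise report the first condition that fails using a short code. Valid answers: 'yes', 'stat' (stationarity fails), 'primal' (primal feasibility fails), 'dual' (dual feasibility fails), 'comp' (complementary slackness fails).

Gradient of f: grad f(x) = Q x + c = (0, 0)
Constraint values g_i(x) = a_i^T x - b_i:
  g_1((1, -1)) = 2
Stationarity residual: grad f(x) + sum_i lambda_i a_i = (0, 0)
  -> stationarity OK
Primal feasibility (all g_i <= 0): FAILS
Dual feasibility (all lambda_i >= 0): OK
Complementary slackness (lambda_i * g_i(x) = 0 for all i): OK

Verdict: the first failing condition is primal_feasibility -> primal.

primal


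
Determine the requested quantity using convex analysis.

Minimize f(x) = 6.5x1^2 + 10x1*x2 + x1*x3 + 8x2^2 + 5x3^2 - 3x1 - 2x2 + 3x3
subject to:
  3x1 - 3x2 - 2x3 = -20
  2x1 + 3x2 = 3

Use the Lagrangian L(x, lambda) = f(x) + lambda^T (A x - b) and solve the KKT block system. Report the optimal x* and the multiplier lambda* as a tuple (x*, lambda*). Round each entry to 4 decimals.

Form the Lagrangian:
  L(x, lambda) = (1/2) x^T Q x + c^T x + lambda^T (A x - b)
Stationarity (grad_x L = 0): Q x + c + A^T lambda = 0.
Primal feasibility: A x = b.

This gives the KKT block system:
  [ Q   A^T ] [ x     ]   [-c ]
  [ A    0  ] [ lambda ] = [ b ]

Solving the linear system:
  x*      = (-3.0449, 3.0299, 0.8878)
  lambda* = (4.4166, -0.9267)
  f(x*)   = 48.4252

x* = (-3.0449, 3.0299, 0.8878), lambda* = (4.4166, -0.9267)


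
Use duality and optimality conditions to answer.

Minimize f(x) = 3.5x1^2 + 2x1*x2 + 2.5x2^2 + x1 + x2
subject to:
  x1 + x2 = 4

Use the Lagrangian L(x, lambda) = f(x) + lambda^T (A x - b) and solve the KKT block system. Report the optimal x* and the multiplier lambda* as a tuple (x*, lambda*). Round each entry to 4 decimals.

Form the Lagrangian:
  L(x, lambda) = (1/2) x^T Q x + c^T x + lambda^T (A x - b)
Stationarity (grad_x L = 0): Q x + c + A^T lambda = 0.
Primal feasibility: A x = b.

This gives the KKT block system:
  [ Q   A^T ] [ x     ]   [-c ]
  [ A    0  ] [ lambda ] = [ b ]

Solving the linear system:
  x*      = (1.5, 2.5)
  lambda* = (-16.5)
  f(x*)   = 35

x* = (1.5, 2.5), lambda* = (-16.5)


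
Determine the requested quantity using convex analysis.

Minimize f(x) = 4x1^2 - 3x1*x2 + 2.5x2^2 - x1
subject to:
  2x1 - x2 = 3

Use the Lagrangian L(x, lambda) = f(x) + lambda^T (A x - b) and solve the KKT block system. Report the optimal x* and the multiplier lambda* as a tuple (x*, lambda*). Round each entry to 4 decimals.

Form the Lagrangian:
  L(x, lambda) = (1/2) x^T Q x + c^T x + lambda^T (A x - b)
Stationarity (grad_x L = 0): Q x + c + A^T lambda = 0.
Primal feasibility: A x = b.

This gives the KKT block system:
  [ Q   A^T ] [ x     ]   [-c ]
  [ A    0  ] [ lambda ] = [ b ]

Solving the linear system:
  x*      = (1.375, -0.25)
  lambda* = (-5.375)
  f(x*)   = 7.375

x* = (1.375, -0.25), lambda* = (-5.375)


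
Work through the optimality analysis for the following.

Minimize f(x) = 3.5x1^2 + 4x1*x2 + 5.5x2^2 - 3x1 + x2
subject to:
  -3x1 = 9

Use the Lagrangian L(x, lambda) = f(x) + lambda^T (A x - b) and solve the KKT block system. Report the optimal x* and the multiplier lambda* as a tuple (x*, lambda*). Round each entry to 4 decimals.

Form the Lagrangian:
  L(x, lambda) = (1/2) x^T Q x + c^T x + lambda^T (A x - b)
Stationarity (grad_x L = 0): Q x + c + A^T lambda = 0.
Primal feasibility: A x = b.

This gives the KKT block system:
  [ Q   A^T ] [ x     ]   [-c ]
  [ A    0  ] [ lambda ] = [ b ]

Solving the linear system:
  x*      = (-3, 1)
  lambda* = (-6.6667)
  f(x*)   = 35

x* = (-3, 1), lambda* = (-6.6667)


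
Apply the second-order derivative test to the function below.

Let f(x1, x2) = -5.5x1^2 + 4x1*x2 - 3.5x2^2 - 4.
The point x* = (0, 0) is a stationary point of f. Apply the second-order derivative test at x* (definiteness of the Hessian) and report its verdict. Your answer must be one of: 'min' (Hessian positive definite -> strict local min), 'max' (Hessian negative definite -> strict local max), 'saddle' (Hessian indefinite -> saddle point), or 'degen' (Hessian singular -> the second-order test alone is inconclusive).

Compute the Hessian H = grad^2 f:
  H = [[-11, 4], [4, -7]]
Verify stationarity: grad f(x*) = H x* + g = (0, 0).
Eigenvalues of H: -13.4721, -4.5279.
Both eigenvalues < 0, so H is negative definite -> x* is a strict local max.

max


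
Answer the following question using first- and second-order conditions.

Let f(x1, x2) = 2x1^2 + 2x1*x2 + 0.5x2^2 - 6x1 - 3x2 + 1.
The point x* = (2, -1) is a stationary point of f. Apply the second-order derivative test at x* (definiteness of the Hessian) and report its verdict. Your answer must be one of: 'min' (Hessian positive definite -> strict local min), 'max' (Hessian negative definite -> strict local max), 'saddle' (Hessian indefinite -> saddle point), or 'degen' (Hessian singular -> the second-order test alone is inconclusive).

Compute the Hessian H = grad^2 f:
  H = [[4, 2], [2, 1]]
Verify stationarity: grad f(x*) = H x* + g = (0, 0).
Eigenvalues of H: 0, 5.
H has a zero eigenvalue (singular; positive semidefinite but not definite), so H is neither positive definite, negative definite, nor indefinite. The second-order test alone is inconclusive -> degen.
(Indeed, f is constant along the null direction of H through x*, so x* is not a strict local extremum.)

degen


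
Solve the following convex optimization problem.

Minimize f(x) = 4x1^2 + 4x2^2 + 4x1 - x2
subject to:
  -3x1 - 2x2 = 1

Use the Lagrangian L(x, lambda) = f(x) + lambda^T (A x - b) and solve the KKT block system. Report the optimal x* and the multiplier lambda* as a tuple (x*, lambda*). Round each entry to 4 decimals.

Form the Lagrangian:
  L(x, lambda) = (1/2) x^T Q x + c^T x + lambda^T (A x - b)
Stationarity (grad_x L = 0): Q x + c + A^T lambda = 0.
Primal feasibility: A x = b.

This gives the KKT block system:
  [ Q   A^T ] [ x     ]   [-c ]
  [ A    0  ] [ lambda ] = [ b ]

Solving the linear system:
  x*      = (-0.4423, 0.1635)
  lambda* = (0.1538)
  f(x*)   = -1.0433

x* = (-0.4423, 0.1635), lambda* = (0.1538)


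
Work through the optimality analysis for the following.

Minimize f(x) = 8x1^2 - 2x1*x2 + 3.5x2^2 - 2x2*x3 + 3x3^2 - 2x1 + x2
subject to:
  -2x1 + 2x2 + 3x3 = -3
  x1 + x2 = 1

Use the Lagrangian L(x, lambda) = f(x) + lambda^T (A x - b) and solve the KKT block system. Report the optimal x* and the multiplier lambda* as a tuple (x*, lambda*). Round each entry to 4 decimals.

Form the Lagrangian:
  L(x, lambda) = (1/2) x^T Q x + c^T x + lambda^T (A x - b)
Stationarity (grad_x L = 0): Q x + c + A^T lambda = 0.
Primal feasibility: A x = b.

This gives the KKT block system:
  [ Q   A^T ] [ x     ]   [-c ]
  [ A    0  ] [ lambda ] = [ b ]

Solving the linear system:
  x*      = (0.7287, 0.2713, -0.6951)
  lambda* = (1.5711, -5.9742)
  f(x*)   = 4.7506

x* = (0.7287, 0.2713, -0.6951), lambda* = (1.5711, -5.9742)


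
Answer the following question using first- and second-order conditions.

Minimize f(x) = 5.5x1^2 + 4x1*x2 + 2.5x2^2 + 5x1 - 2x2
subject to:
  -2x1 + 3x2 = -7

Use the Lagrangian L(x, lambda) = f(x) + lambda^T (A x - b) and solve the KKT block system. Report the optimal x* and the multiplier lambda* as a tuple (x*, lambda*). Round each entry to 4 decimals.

Form the Lagrangian:
  L(x, lambda) = (1/2) x^T Q x + c^T x + lambda^T (A x - b)
Stationarity (grad_x L = 0): Q x + c + A^T lambda = 0.
Primal feasibility: A x = b.

This gives the KKT block system:
  [ Q   A^T ] [ x     ]   [-c ]
  [ A    0  ] [ lambda ] = [ b ]

Solving the linear system:
  x*      = (0.7246, -1.8503)
  lambda* = (2.7844)
  f(x*)   = 13.4072

x* = (0.7246, -1.8503), lambda* = (2.7844)


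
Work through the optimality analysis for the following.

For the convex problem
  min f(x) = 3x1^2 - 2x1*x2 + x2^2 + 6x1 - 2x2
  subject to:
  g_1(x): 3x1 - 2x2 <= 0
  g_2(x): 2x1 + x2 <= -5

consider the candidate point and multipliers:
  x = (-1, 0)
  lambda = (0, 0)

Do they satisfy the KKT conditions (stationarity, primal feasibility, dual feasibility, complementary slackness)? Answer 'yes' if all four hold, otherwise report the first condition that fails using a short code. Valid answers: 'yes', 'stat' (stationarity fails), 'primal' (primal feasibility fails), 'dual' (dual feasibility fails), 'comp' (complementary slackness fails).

Gradient of f: grad f(x) = Q x + c = (0, 0)
Constraint values g_i(x) = a_i^T x - b_i:
  g_1((-1, 0)) = -3
  g_2((-1, 0)) = 3
Stationarity residual: grad f(x) + sum_i lambda_i a_i = (0, 0)
  -> stationarity OK
Primal feasibility (all g_i <= 0): FAILS
Dual feasibility (all lambda_i >= 0): OK
Complementary slackness (lambda_i * g_i(x) = 0 for all i): OK

Verdict: the first failing condition is primal_feasibility -> primal.

primal


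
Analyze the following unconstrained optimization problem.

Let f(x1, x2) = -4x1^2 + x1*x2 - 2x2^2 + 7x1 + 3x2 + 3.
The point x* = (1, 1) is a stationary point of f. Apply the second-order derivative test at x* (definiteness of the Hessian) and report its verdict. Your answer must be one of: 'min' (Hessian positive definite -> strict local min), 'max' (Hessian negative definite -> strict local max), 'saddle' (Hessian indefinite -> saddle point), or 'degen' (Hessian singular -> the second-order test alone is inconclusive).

Compute the Hessian H = grad^2 f:
  H = [[-8, 1], [1, -4]]
Verify stationarity: grad f(x*) = H x* + g = (0, 0).
Eigenvalues of H: -8.2361, -3.7639.
Both eigenvalues < 0, so H is negative definite -> x* is a strict local max.

max


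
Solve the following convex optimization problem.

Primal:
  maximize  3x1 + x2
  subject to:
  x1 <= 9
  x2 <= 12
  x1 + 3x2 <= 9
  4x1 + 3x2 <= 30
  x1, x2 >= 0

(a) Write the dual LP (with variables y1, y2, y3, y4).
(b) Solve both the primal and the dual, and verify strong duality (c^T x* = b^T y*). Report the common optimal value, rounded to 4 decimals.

The standard primal-dual pair for 'max c^T x s.t. A x <= b, x >= 0' is:
  Dual:  min b^T y  s.t.  A^T y >= c,  y >= 0.

So the dual LP is:
  minimize  9y1 + 12y2 + 9y3 + 30y4
  subject to:
    y1 + y3 + 4y4 >= 3
    y2 + 3y3 + 3y4 >= 1
    y1, y2, y3, y4 >= 0

Solving the primal: x* = (7.5, 0).
  primal value c^T x* = 22.5.
Solving the dual: y* = (0, 0, 0, 0.75).
  dual value b^T y* = 22.5.
Strong duality: c^T x* = b^T y*. Confirmed.

22.5


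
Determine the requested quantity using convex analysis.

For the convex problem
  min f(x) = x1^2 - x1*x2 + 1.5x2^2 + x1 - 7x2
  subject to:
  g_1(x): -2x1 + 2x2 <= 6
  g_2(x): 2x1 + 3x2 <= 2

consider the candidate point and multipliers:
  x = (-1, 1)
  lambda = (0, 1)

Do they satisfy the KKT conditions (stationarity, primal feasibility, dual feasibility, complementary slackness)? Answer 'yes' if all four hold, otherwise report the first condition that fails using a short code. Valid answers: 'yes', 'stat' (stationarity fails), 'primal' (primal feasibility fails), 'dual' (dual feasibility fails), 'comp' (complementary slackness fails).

Gradient of f: grad f(x) = Q x + c = (-2, -3)
Constraint values g_i(x) = a_i^T x - b_i:
  g_1((-1, 1)) = -2
  g_2((-1, 1)) = -1
Stationarity residual: grad f(x) + sum_i lambda_i a_i = (0, 0)
  -> stationarity OK
Primal feasibility (all g_i <= 0): OK
Dual feasibility (all lambda_i >= 0): OK
Complementary slackness (lambda_i * g_i(x) = 0 for all i): FAILS

Verdict: the first failing condition is complementary_slackness -> comp.

comp


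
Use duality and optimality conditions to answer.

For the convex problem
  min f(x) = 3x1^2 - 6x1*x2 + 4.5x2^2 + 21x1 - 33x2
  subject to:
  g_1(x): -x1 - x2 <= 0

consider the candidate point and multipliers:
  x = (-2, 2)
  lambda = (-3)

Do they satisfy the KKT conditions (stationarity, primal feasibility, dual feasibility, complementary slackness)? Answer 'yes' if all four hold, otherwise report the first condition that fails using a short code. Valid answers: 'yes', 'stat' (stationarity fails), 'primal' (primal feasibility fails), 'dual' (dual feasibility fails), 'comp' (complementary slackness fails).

Gradient of f: grad f(x) = Q x + c = (-3, -3)
Constraint values g_i(x) = a_i^T x - b_i:
  g_1((-2, 2)) = 0
Stationarity residual: grad f(x) + sum_i lambda_i a_i = (0, 0)
  -> stationarity OK
Primal feasibility (all g_i <= 0): OK
Dual feasibility (all lambda_i >= 0): FAILS
Complementary slackness (lambda_i * g_i(x) = 0 for all i): OK

Verdict: the first failing condition is dual_feasibility -> dual.

dual


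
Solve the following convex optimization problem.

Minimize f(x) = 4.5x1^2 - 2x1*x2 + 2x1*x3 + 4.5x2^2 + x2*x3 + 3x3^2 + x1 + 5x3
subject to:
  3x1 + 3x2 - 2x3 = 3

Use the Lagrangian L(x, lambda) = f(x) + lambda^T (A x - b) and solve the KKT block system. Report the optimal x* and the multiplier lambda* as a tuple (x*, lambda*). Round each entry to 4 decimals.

Form the Lagrangian:
  L(x, lambda) = (1/2) x^T Q x + c^T x + lambda^T (A x - b)
Stationarity (grad_x L = 0): Q x + c + A^T lambda = 0.
Primal feasibility: A x = b.

This gives the KKT block system:
  [ Q   A^T ] [ x     ]   [-c ]
  [ A    0  ] [ lambda ] = [ b ]

Solving the linear system:
  x*      = (0.1784, 0.1822, -0.9591)
  lambda* = (-0.1078)
  f(x*)   = -2.1468

x* = (0.1784, 0.1822, -0.9591), lambda* = (-0.1078)


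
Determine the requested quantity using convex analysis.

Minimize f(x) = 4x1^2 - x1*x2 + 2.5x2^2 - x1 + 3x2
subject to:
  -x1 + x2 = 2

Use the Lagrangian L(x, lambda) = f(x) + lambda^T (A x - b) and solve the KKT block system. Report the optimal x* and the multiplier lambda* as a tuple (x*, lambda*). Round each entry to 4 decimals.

Form the Lagrangian:
  L(x, lambda) = (1/2) x^T Q x + c^T x + lambda^T (A x - b)
Stationarity (grad_x L = 0): Q x + c + A^T lambda = 0.
Primal feasibility: A x = b.

This gives the KKT block system:
  [ Q   A^T ] [ x     ]   [-c ]
  [ A    0  ] [ lambda ] = [ b ]

Solving the linear system:
  x*      = (-0.9091, 1.0909)
  lambda* = (-9.3636)
  f(x*)   = 11.4545

x* = (-0.9091, 1.0909), lambda* = (-9.3636)


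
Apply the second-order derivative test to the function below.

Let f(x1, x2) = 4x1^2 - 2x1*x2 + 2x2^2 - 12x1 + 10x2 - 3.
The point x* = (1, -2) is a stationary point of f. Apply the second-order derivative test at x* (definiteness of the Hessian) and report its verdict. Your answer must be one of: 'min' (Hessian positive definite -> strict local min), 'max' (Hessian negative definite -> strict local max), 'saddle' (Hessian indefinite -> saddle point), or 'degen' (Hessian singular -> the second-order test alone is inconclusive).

Compute the Hessian H = grad^2 f:
  H = [[8, -2], [-2, 4]]
Verify stationarity: grad f(x*) = H x* + g = (0, 0).
Eigenvalues of H: 3.1716, 8.8284.
Both eigenvalues > 0, so H is positive definite -> x* is a strict local min.

min


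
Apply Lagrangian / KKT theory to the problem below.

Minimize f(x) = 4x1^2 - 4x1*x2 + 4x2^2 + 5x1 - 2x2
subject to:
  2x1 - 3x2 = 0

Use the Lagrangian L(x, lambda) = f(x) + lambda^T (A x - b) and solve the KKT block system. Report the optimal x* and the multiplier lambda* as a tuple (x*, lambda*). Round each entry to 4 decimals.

Form the Lagrangian:
  L(x, lambda) = (1/2) x^T Q x + c^T x + lambda^T (A x - b)
Stationarity (grad_x L = 0): Q x + c + A^T lambda = 0.
Primal feasibility: A x = b.

This gives the KKT block system:
  [ Q   A^T ] [ x     ]   [-c ]
  [ A    0  ] [ lambda ] = [ b ]

Solving the linear system:
  x*      = (-0.5893, -0.3929)
  lambda* = (-0.9286)
  f(x*)   = -1.0804

x* = (-0.5893, -0.3929), lambda* = (-0.9286)


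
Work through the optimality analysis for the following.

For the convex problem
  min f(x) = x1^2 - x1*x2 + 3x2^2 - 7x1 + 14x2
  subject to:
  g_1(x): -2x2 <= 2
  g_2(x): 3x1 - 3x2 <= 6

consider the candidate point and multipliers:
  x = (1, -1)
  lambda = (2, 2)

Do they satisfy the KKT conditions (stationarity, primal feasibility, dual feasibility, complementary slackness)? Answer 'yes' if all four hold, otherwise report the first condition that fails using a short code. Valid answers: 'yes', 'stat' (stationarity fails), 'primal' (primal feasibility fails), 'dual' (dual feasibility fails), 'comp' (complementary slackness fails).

Gradient of f: grad f(x) = Q x + c = (-4, 7)
Constraint values g_i(x) = a_i^T x - b_i:
  g_1((1, -1)) = 0
  g_2((1, -1)) = 0
Stationarity residual: grad f(x) + sum_i lambda_i a_i = (2, -3)
  -> stationarity FAILS
Primal feasibility (all g_i <= 0): OK
Dual feasibility (all lambda_i >= 0): OK
Complementary slackness (lambda_i * g_i(x) = 0 for all i): OK

Verdict: the first failing condition is stationarity -> stat.

stat


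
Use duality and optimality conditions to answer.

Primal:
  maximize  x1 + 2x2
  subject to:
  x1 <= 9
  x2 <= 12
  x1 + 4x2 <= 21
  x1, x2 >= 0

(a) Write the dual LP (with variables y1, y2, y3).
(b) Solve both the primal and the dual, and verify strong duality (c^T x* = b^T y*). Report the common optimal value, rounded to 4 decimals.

The standard primal-dual pair for 'max c^T x s.t. A x <= b, x >= 0' is:
  Dual:  min b^T y  s.t.  A^T y >= c,  y >= 0.

So the dual LP is:
  minimize  9y1 + 12y2 + 21y3
  subject to:
    y1 + y3 >= 1
    y2 + 4y3 >= 2
    y1, y2, y3 >= 0

Solving the primal: x* = (9, 3).
  primal value c^T x* = 15.
Solving the dual: y* = (0.5, 0, 0.5).
  dual value b^T y* = 15.
Strong duality: c^T x* = b^T y*. Confirmed.

15


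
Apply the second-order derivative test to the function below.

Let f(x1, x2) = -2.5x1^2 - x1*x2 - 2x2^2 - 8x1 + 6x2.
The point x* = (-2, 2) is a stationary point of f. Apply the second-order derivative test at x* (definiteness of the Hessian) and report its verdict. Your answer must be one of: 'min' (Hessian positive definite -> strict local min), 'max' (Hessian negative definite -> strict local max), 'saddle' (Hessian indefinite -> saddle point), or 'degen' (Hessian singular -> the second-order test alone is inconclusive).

Compute the Hessian H = grad^2 f:
  H = [[-5, -1], [-1, -4]]
Verify stationarity: grad f(x*) = H x* + g = (0, 0).
Eigenvalues of H: -5.618, -3.382.
Both eigenvalues < 0, so H is negative definite -> x* is a strict local max.

max


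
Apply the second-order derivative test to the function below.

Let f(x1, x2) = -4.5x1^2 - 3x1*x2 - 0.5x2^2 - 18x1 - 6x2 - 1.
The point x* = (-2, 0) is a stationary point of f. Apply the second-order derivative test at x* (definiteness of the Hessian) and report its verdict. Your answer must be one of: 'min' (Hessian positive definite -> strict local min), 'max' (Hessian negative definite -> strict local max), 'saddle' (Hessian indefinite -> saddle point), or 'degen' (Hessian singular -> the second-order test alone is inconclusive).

Compute the Hessian H = grad^2 f:
  H = [[-9, -3], [-3, -1]]
Verify stationarity: grad f(x*) = H x* + g = (0, 0).
Eigenvalues of H: -10, 0.
H has a zero eigenvalue (singular; negative semidefinite but not definite), so H is neither positive definite, negative definite, nor indefinite. The second-order test alone is inconclusive -> degen.
(Indeed, f is constant along the null direction of H through x*, so x* is not a strict local extremum.)

degen


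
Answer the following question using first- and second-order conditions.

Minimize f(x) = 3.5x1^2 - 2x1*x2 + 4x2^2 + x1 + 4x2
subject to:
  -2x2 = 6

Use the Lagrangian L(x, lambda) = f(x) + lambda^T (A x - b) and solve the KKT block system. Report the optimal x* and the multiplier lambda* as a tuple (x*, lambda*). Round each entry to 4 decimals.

Form the Lagrangian:
  L(x, lambda) = (1/2) x^T Q x + c^T x + lambda^T (A x - b)
Stationarity (grad_x L = 0): Q x + c + A^T lambda = 0.
Primal feasibility: A x = b.

This gives the KKT block system:
  [ Q   A^T ] [ x     ]   [-c ]
  [ A    0  ] [ lambda ] = [ b ]

Solving the linear system:
  x*      = (-1, -3)
  lambda* = (-9)
  f(x*)   = 20.5

x* = (-1, -3), lambda* = (-9)


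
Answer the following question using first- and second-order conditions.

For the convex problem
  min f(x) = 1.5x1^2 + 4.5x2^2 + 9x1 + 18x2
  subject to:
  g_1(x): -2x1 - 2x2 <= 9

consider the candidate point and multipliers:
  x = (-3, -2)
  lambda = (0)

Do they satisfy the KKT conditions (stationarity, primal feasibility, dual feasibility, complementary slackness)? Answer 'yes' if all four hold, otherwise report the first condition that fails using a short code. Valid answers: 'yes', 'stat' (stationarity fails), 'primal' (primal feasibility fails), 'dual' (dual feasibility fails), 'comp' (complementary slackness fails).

Gradient of f: grad f(x) = Q x + c = (0, 0)
Constraint values g_i(x) = a_i^T x - b_i:
  g_1((-3, -2)) = 1
Stationarity residual: grad f(x) + sum_i lambda_i a_i = (0, 0)
  -> stationarity OK
Primal feasibility (all g_i <= 0): FAILS
Dual feasibility (all lambda_i >= 0): OK
Complementary slackness (lambda_i * g_i(x) = 0 for all i): OK

Verdict: the first failing condition is primal_feasibility -> primal.

primal


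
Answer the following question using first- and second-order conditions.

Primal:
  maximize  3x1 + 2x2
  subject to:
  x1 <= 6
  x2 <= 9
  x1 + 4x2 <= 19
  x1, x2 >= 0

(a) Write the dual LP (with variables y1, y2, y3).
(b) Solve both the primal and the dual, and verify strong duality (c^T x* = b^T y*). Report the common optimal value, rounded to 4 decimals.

The standard primal-dual pair for 'max c^T x s.t. A x <= b, x >= 0' is:
  Dual:  min b^T y  s.t.  A^T y >= c,  y >= 0.

So the dual LP is:
  minimize  6y1 + 9y2 + 19y3
  subject to:
    y1 + y3 >= 3
    y2 + 4y3 >= 2
    y1, y2, y3 >= 0

Solving the primal: x* = (6, 3.25).
  primal value c^T x* = 24.5.
Solving the dual: y* = (2.5, 0, 0.5).
  dual value b^T y* = 24.5.
Strong duality: c^T x* = b^T y*. Confirmed.

24.5


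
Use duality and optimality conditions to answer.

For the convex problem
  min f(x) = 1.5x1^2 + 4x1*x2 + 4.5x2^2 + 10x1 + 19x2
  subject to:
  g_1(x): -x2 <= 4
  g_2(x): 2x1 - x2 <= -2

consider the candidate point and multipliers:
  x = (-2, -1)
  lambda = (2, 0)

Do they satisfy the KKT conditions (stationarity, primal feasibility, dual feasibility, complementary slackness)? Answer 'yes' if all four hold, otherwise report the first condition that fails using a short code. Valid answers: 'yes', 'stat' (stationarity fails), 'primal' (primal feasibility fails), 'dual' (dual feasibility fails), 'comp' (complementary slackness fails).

Gradient of f: grad f(x) = Q x + c = (0, 2)
Constraint values g_i(x) = a_i^T x - b_i:
  g_1((-2, -1)) = -3
  g_2((-2, -1)) = -1
Stationarity residual: grad f(x) + sum_i lambda_i a_i = (0, 0)
  -> stationarity OK
Primal feasibility (all g_i <= 0): OK
Dual feasibility (all lambda_i >= 0): OK
Complementary slackness (lambda_i * g_i(x) = 0 for all i): FAILS

Verdict: the first failing condition is complementary_slackness -> comp.

comp


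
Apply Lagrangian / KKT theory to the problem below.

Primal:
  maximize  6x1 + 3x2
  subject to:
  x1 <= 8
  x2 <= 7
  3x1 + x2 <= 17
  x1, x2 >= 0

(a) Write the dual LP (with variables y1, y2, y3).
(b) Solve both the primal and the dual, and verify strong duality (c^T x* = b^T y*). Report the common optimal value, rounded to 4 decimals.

The standard primal-dual pair for 'max c^T x s.t. A x <= b, x >= 0' is:
  Dual:  min b^T y  s.t.  A^T y >= c,  y >= 0.

So the dual LP is:
  minimize  8y1 + 7y2 + 17y3
  subject to:
    y1 + 3y3 >= 6
    y2 + y3 >= 3
    y1, y2, y3 >= 0

Solving the primal: x* = (3.3333, 7).
  primal value c^T x* = 41.
Solving the dual: y* = (0, 1, 2).
  dual value b^T y* = 41.
Strong duality: c^T x* = b^T y*. Confirmed.

41


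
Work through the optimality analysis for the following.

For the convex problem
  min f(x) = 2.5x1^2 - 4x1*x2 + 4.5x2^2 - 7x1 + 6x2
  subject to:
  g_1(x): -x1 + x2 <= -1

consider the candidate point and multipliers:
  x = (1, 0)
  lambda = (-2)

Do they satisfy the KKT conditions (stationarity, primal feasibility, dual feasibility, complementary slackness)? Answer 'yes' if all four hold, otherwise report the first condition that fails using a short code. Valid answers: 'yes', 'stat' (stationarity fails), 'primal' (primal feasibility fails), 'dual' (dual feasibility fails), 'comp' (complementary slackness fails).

Gradient of f: grad f(x) = Q x + c = (-2, 2)
Constraint values g_i(x) = a_i^T x - b_i:
  g_1((1, 0)) = 0
Stationarity residual: grad f(x) + sum_i lambda_i a_i = (0, 0)
  -> stationarity OK
Primal feasibility (all g_i <= 0): OK
Dual feasibility (all lambda_i >= 0): FAILS
Complementary slackness (lambda_i * g_i(x) = 0 for all i): OK

Verdict: the first failing condition is dual_feasibility -> dual.

dual


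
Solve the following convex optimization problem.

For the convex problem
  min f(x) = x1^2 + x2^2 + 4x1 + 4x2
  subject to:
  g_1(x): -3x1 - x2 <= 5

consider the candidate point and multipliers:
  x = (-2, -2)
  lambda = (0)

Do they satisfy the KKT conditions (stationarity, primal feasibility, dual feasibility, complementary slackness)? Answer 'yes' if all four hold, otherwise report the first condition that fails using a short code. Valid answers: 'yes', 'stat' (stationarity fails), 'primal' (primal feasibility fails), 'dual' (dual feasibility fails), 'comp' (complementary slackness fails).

Gradient of f: grad f(x) = Q x + c = (0, 0)
Constraint values g_i(x) = a_i^T x - b_i:
  g_1((-2, -2)) = 3
Stationarity residual: grad f(x) + sum_i lambda_i a_i = (0, 0)
  -> stationarity OK
Primal feasibility (all g_i <= 0): FAILS
Dual feasibility (all lambda_i >= 0): OK
Complementary slackness (lambda_i * g_i(x) = 0 for all i): OK

Verdict: the first failing condition is primal_feasibility -> primal.

primal


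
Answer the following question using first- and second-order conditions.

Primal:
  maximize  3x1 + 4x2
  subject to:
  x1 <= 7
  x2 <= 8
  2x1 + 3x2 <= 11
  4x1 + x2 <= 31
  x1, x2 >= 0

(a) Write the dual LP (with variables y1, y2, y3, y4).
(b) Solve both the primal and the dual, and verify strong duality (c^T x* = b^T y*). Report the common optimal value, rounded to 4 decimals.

The standard primal-dual pair for 'max c^T x s.t. A x <= b, x >= 0' is:
  Dual:  min b^T y  s.t.  A^T y >= c,  y >= 0.

So the dual LP is:
  minimize  7y1 + 8y2 + 11y3 + 31y4
  subject to:
    y1 + 2y3 + 4y4 >= 3
    y2 + 3y3 + y4 >= 4
    y1, y2, y3, y4 >= 0

Solving the primal: x* = (5.5, 0).
  primal value c^T x* = 16.5.
Solving the dual: y* = (0, 0, 1.5, 0).
  dual value b^T y* = 16.5.
Strong duality: c^T x* = b^T y*. Confirmed.

16.5


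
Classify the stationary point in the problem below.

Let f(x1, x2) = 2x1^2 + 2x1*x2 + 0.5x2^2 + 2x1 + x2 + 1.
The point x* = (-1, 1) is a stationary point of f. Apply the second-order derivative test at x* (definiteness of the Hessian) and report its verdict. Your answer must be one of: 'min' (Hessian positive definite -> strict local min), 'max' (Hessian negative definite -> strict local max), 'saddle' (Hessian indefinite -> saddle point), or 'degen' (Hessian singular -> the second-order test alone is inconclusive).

Compute the Hessian H = grad^2 f:
  H = [[4, 2], [2, 1]]
Verify stationarity: grad f(x*) = H x* + g = (0, 0).
Eigenvalues of H: 0, 5.
H has a zero eigenvalue (singular; positive semidefinite but not definite), so H is neither positive definite, negative definite, nor indefinite. The second-order test alone is inconclusive -> degen.
(Indeed, f is constant along the null direction of H through x*, so x* is not a strict local extremum.)

degen


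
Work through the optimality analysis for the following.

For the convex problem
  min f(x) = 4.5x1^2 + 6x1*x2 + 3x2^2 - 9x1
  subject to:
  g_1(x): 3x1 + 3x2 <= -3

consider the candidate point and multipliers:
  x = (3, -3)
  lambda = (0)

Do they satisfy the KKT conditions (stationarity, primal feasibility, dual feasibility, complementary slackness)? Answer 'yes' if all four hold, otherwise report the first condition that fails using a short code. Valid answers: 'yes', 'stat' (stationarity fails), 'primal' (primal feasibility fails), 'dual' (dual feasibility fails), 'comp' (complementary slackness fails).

Gradient of f: grad f(x) = Q x + c = (0, 0)
Constraint values g_i(x) = a_i^T x - b_i:
  g_1((3, -3)) = 3
Stationarity residual: grad f(x) + sum_i lambda_i a_i = (0, 0)
  -> stationarity OK
Primal feasibility (all g_i <= 0): FAILS
Dual feasibility (all lambda_i >= 0): OK
Complementary slackness (lambda_i * g_i(x) = 0 for all i): OK

Verdict: the first failing condition is primal_feasibility -> primal.

primal


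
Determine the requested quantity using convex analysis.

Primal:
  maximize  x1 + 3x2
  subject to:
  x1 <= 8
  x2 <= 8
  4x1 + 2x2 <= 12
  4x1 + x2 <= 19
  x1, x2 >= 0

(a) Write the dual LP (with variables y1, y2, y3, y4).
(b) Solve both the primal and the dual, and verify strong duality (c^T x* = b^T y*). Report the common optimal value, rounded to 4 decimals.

The standard primal-dual pair for 'max c^T x s.t. A x <= b, x >= 0' is:
  Dual:  min b^T y  s.t.  A^T y >= c,  y >= 0.

So the dual LP is:
  minimize  8y1 + 8y2 + 12y3 + 19y4
  subject to:
    y1 + 4y3 + 4y4 >= 1
    y2 + 2y3 + y4 >= 3
    y1, y2, y3, y4 >= 0

Solving the primal: x* = (0, 6).
  primal value c^T x* = 18.
Solving the dual: y* = (0, 0, 1.5, 0).
  dual value b^T y* = 18.
Strong duality: c^T x* = b^T y*. Confirmed.

18


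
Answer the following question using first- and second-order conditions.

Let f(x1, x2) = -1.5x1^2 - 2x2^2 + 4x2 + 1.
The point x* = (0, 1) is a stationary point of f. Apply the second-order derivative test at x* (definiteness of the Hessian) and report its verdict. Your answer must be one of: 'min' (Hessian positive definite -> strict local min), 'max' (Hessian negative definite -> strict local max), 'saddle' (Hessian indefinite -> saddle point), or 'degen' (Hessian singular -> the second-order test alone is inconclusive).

Compute the Hessian H = grad^2 f:
  H = [[-3, 0], [0, -4]]
Verify stationarity: grad f(x*) = H x* + g = (0, 0).
Eigenvalues of H: -4, -3.
Both eigenvalues < 0, so H is negative definite -> x* is a strict local max.

max


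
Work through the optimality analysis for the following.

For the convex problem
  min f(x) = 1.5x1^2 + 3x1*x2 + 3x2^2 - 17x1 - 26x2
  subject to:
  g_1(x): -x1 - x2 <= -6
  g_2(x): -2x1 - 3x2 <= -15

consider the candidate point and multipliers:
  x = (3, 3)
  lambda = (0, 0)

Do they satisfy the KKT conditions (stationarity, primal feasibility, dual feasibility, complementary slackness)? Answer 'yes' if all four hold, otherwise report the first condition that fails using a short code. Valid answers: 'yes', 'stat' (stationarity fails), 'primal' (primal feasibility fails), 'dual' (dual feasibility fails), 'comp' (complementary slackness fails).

Gradient of f: grad f(x) = Q x + c = (1, 1)
Constraint values g_i(x) = a_i^T x - b_i:
  g_1((3, 3)) = 0
  g_2((3, 3)) = 0
Stationarity residual: grad f(x) + sum_i lambda_i a_i = (1, 1)
  -> stationarity FAILS
Primal feasibility (all g_i <= 0): OK
Dual feasibility (all lambda_i >= 0): OK
Complementary slackness (lambda_i * g_i(x) = 0 for all i): OK

Verdict: the first failing condition is stationarity -> stat.

stat


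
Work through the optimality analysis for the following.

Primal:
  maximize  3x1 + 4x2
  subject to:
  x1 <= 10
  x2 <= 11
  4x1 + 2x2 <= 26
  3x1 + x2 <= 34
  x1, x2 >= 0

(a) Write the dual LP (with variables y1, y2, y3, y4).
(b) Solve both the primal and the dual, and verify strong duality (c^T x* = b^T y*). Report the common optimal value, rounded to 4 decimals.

The standard primal-dual pair for 'max c^T x s.t. A x <= b, x >= 0' is:
  Dual:  min b^T y  s.t.  A^T y >= c,  y >= 0.

So the dual LP is:
  minimize  10y1 + 11y2 + 26y3 + 34y4
  subject to:
    y1 + 4y3 + 3y4 >= 3
    y2 + 2y3 + y4 >= 4
    y1, y2, y3, y4 >= 0

Solving the primal: x* = (1, 11).
  primal value c^T x* = 47.
Solving the dual: y* = (0, 2.5, 0.75, 0).
  dual value b^T y* = 47.
Strong duality: c^T x* = b^T y*. Confirmed.

47


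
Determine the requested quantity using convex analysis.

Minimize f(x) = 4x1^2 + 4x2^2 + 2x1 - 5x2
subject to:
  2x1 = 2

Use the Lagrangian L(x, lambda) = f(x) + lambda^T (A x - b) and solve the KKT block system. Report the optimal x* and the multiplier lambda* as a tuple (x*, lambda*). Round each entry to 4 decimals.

Form the Lagrangian:
  L(x, lambda) = (1/2) x^T Q x + c^T x + lambda^T (A x - b)
Stationarity (grad_x L = 0): Q x + c + A^T lambda = 0.
Primal feasibility: A x = b.

This gives the KKT block system:
  [ Q   A^T ] [ x     ]   [-c ]
  [ A    0  ] [ lambda ] = [ b ]

Solving the linear system:
  x*      = (1, 0.625)
  lambda* = (-5)
  f(x*)   = 4.4375

x* = (1, 0.625), lambda* = (-5)


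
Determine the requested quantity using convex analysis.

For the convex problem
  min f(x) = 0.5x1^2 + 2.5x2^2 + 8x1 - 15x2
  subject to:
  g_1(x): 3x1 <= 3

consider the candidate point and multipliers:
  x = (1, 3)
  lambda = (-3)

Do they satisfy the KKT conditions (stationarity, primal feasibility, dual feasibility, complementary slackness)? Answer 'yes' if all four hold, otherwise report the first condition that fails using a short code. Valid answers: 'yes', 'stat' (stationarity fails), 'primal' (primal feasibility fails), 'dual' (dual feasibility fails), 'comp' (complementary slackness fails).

Gradient of f: grad f(x) = Q x + c = (9, 0)
Constraint values g_i(x) = a_i^T x - b_i:
  g_1((1, 3)) = 0
Stationarity residual: grad f(x) + sum_i lambda_i a_i = (0, 0)
  -> stationarity OK
Primal feasibility (all g_i <= 0): OK
Dual feasibility (all lambda_i >= 0): FAILS
Complementary slackness (lambda_i * g_i(x) = 0 for all i): OK

Verdict: the first failing condition is dual_feasibility -> dual.

dual


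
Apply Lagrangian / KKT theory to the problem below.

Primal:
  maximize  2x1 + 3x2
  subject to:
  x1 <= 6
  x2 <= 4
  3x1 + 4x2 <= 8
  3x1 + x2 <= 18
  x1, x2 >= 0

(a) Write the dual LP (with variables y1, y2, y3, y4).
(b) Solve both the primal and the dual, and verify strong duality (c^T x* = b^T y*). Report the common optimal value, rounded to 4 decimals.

The standard primal-dual pair for 'max c^T x s.t. A x <= b, x >= 0' is:
  Dual:  min b^T y  s.t.  A^T y >= c,  y >= 0.

So the dual LP is:
  minimize  6y1 + 4y2 + 8y3 + 18y4
  subject to:
    y1 + 3y3 + 3y4 >= 2
    y2 + 4y3 + y4 >= 3
    y1, y2, y3, y4 >= 0

Solving the primal: x* = (0, 2).
  primal value c^T x* = 6.
Solving the dual: y* = (0, 0, 0.75, 0).
  dual value b^T y* = 6.
Strong duality: c^T x* = b^T y*. Confirmed.

6


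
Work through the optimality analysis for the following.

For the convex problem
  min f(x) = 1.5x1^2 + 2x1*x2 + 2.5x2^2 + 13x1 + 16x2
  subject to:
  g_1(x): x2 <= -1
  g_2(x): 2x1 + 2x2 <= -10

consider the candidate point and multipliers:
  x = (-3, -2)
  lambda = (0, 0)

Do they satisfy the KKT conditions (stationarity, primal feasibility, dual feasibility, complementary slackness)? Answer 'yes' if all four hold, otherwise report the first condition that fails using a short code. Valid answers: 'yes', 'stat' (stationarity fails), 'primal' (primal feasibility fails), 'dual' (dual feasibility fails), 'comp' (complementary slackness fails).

Gradient of f: grad f(x) = Q x + c = (0, 0)
Constraint values g_i(x) = a_i^T x - b_i:
  g_1((-3, -2)) = -1
  g_2((-3, -2)) = 0
Stationarity residual: grad f(x) + sum_i lambda_i a_i = (0, 0)
  -> stationarity OK
Primal feasibility (all g_i <= 0): OK
Dual feasibility (all lambda_i >= 0): OK
Complementary slackness (lambda_i * g_i(x) = 0 for all i): OK

Verdict: yes, KKT holds.

yes


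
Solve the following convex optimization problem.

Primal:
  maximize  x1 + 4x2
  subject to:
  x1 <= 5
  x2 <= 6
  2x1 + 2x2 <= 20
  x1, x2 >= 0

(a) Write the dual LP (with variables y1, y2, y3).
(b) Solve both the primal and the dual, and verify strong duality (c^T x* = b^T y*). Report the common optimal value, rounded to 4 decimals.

The standard primal-dual pair for 'max c^T x s.t. A x <= b, x >= 0' is:
  Dual:  min b^T y  s.t.  A^T y >= c,  y >= 0.

So the dual LP is:
  minimize  5y1 + 6y2 + 20y3
  subject to:
    y1 + 2y3 >= 1
    y2 + 2y3 >= 4
    y1, y2, y3 >= 0

Solving the primal: x* = (4, 6).
  primal value c^T x* = 28.
Solving the dual: y* = (0, 3, 0.5).
  dual value b^T y* = 28.
Strong duality: c^T x* = b^T y*. Confirmed.

28


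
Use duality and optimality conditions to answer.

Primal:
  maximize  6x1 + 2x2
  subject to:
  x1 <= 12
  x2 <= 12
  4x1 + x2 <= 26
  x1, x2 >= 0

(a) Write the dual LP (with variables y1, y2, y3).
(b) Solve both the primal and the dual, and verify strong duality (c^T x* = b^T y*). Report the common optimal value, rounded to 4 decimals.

The standard primal-dual pair for 'max c^T x s.t. A x <= b, x >= 0' is:
  Dual:  min b^T y  s.t.  A^T y >= c,  y >= 0.

So the dual LP is:
  minimize  12y1 + 12y2 + 26y3
  subject to:
    y1 + 4y3 >= 6
    y2 + y3 >= 2
    y1, y2, y3 >= 0

Solving the primal: x* = (3.5, 12).
  primal value c^T x* = 45.
Solving the dual: y* = (0, 0.5, 1.5).
  dual value b^T y* = 45.
Strong duality: c^T x* = b^T y*. Confirmed.

45


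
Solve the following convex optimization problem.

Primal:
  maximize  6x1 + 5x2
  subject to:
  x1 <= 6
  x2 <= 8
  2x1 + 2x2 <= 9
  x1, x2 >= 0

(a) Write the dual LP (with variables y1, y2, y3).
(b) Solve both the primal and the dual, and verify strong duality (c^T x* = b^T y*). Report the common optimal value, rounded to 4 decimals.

The standard primal-dual pair for 'max c^T x s.t. A x <= b, x >= 0' is:
  Dual:  min b^T y  s.t.  A^T y >= c,  y >= 0.

So the dual LP is:
  minimize  6y1 + 8y2 + 9y3
  subject to:
    y1 + 2y3 >= 6
    y2 + 2y3 >= 5
    y1, y2, y3 >= 0

Solving the primal: x* = (4.5, 0).
  primal value c^T x* = 27.
Solving the dual: y* = (0, 0, 3).
  dual value b^T y* = 27.
Strong duality: c^T x* = b^T y*. Confirmed.

27


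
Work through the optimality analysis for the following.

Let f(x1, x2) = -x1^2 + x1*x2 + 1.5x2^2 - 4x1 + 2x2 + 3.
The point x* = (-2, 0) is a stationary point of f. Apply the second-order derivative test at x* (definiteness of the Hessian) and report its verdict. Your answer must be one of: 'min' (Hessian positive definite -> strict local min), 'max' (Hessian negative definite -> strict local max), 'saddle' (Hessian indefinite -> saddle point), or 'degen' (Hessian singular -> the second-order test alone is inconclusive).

Compute the Hessian H = grad^2 f:
  H = [[-2, 1], [1, 3]]
Verify stationarity: grad f(x*) = H x* + g = (0, 0).
Eigenvalues of H: -2.1926, 3.1926.
Eigenvalues have mixed signs, so H is indefinite -> x* is a saddle point.

saddle


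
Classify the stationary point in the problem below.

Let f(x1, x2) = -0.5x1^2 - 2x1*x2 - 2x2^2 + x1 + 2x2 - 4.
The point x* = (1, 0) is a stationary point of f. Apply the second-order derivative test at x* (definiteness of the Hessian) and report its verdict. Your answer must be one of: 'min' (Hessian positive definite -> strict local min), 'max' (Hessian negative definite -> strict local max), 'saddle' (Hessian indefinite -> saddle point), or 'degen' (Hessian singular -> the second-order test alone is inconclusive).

Compute the Hessian H = grad^2 f:
  H = [[-1, -2], [-2, -4]]
Verify stationarity: grad f(x*) = H x* + g = (0, 0).
Eigenvalues of H: -5, 0.
H has a zero eigenvalue (singular; negative semidefinite but not definite), so H is neither positive definite, negative definite, nor indefinite. The second-order test alone is inconclusive -> degen.
(Indeed, f is constant along the null direction of H through x*, so x* is not a strict local extremum.)

degen


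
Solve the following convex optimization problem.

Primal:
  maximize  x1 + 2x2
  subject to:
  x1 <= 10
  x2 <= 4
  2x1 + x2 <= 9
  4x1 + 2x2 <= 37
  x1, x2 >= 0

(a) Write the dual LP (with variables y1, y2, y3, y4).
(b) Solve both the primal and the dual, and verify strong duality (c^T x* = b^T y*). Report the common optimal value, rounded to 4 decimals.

The standard primal-dual pair for 'max c^T x s.t. A x <= b, x >= 0' is:
  Dual:  min b^T y  s.t.  A^T y >= c,  y >= 0.

So the dual LP is:
  minimize  10y1 + 4y2 + 9y3 + 37y4
  subject to:
    y1 + 2y3 + 4y4 >= 1
    y2 + y3 + 2y4 >= 2
    y1, y2, y3, y4 >= 0

Solving the primal: x* = (2.5, 4).
  primal value c^T x* = 10.5.
Solving the dual: y* = (0, 1.5, 0.5, 0).
  dual value b^T y* = 10.5.
Strong duality: c^T x* = b^T y*. Confirmed.

10.5
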